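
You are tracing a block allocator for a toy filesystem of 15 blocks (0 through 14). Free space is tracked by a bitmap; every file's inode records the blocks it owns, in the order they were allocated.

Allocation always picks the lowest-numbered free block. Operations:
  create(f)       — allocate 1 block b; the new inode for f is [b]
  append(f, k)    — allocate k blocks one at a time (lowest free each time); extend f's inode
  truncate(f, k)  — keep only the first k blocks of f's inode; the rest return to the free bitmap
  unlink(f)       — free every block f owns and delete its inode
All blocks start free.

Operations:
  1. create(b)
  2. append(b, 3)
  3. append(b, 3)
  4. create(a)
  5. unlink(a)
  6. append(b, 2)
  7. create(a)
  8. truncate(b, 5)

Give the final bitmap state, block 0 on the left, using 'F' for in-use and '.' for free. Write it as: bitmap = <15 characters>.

bitmap = FFFFF....F.....

after create(b) → b:[0]  free=[F..............]
after append(b, 3) → b:[0, 1, 2, 3]  free=[FFFF...........]
after append(b, 3) → b:[0, 1, 2, 3, 4, 5, 6]  free=[FFFFFFF........]
after create(a) → a:[7], b:[0, 1, 2, 3, 4, 5, 6]  free=[FFFFFFFF.......]
after unlink(a) → b:[0, 1, 2, 3, 4, 5, 6]  free=[FFFFFFF........]
after append(b, 2) → b:[0, 1, 2, 3, 4, 5, 6, 7, 8]  free=[FFFFFFFFF......]
after create(a) → a:[9], b:[0, 1, 2, 3, 4, 5, 6, 7, 8]  free=[FFFFFFFFFF.....]
after truncate(b, 5) → a:[9], b:[0, 1, 2, 3, 4]  free=[FFFFF....F.....]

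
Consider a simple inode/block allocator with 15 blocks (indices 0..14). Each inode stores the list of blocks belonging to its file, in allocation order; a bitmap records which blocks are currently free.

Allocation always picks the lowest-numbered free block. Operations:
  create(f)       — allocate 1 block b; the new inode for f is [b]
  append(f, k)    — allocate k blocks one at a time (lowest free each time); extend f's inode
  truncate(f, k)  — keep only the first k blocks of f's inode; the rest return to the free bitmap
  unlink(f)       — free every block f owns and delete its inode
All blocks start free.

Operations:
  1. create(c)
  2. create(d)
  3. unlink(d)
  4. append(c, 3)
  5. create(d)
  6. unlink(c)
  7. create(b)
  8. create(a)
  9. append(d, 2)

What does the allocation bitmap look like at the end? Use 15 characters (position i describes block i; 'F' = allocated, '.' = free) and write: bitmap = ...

bitmap = FFFFF..........

after create(c) → c:[0]  free=[F..............]
after create(d) → c:[0], d:[1]  free=[FF.............]
after unlink(d) → c:[0]  free=[F..............]
after append(c, 3) → c:[0, 1, 2, 3]  free=[FFFF...........]
after create(d) → c:[0, 1, 2, 3], d:[4]  free=[FFFFF..........]
after unlink(c) → d:[4]  free=[....F..........]
after create(b) → b:[0], d:[4]  free=[F...F..........]
after create(a) → a:[1], b:[0], d:[4]  free=[FF..F..........]
after append(d, 2) → a:[1], b:[0], d:[4, 2, 3]  free=[FFFFF..........]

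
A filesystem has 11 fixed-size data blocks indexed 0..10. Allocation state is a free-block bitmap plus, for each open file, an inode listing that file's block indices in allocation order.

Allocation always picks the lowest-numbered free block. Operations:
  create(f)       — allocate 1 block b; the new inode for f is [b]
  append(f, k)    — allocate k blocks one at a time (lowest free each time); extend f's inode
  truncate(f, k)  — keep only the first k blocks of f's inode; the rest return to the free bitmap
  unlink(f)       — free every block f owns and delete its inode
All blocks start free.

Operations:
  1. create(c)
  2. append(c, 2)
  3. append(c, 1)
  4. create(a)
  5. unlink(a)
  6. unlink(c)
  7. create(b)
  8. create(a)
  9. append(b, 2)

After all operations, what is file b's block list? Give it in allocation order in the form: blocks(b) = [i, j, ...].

[1] create(c) — c=0 (map F..........)
[2] append(c, 2) — c=0,1,2 (map FFF........)
[3] append(c, 1) — c=0,1,2,3 (map FFFF.......)
[4] create(a) — a=4 c=0,1,2,3 (map FFFFF......)
[5] unlink(a) — c=0,1,2,3 (map FFFF.......)
[6] unlink(c) —  (map ...........)
[7] create(b) — b=0 (map F..........)
[8] create(a) — a=1 b=0 (map FF.........)
[9] append(b, 2) — a=1 b=0,2,3 (map FFFF.......)

blocks(b) = [0, 2, 3]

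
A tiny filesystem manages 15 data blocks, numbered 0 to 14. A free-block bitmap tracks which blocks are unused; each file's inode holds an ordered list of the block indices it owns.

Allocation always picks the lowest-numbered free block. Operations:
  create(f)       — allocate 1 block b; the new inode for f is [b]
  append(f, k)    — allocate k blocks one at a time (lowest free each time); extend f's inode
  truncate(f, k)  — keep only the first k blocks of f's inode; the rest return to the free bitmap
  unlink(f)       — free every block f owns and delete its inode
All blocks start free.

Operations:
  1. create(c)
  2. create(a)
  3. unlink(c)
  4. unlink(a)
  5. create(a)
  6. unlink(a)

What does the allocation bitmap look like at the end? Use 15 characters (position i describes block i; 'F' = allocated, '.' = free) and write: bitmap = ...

bitmap = ...............

create(c): bitmap=F.............. | c=[0]
create(a): bitmap=FF............. | a=[1] c=[0]
unlink(c): bitmap=.F............. | a=[1]
unlink(a): bitmap=............... | 
create(a): bitmap=F.............. | a=[0]
unlink(a): bitmap=............... | 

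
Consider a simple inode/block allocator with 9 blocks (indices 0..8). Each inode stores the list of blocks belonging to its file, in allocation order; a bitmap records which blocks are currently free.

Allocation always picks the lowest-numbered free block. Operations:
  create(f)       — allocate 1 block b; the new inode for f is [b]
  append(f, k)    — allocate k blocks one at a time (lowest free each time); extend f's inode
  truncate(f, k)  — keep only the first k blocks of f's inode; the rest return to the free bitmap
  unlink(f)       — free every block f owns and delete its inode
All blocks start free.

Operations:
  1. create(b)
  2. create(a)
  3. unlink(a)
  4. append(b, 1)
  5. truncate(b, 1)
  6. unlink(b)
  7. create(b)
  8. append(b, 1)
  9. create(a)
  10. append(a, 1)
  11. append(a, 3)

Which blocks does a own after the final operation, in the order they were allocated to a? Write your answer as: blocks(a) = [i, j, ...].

[1] create(b) — b=0 (map F........)
[2] create(a) — a=1 b=0 (map FF.......)
[3] unlink(a) — b=0 (map F........)
[4] append(b, 1) — b=0,1 (map FF.......)
[5] truncate(b, 1) — b=0 (map F........)
[6] unlink(b) —  (map .........)
[7] create(b) — b=0 (map F........)
[8] append(b, 1) — b=0,1 (map FF.......)
[9] create(a) — a=2 b=0,1 (map FFF......)
[10] append(a, 1) — a=2,3 b=0,1 (map FFFF.....)
[11] append(a, 3) — a=2,3,4,5,6 b=0,1 (map FFFFFFF..)

blocks(a) = [2, 3, 4, 5, 6]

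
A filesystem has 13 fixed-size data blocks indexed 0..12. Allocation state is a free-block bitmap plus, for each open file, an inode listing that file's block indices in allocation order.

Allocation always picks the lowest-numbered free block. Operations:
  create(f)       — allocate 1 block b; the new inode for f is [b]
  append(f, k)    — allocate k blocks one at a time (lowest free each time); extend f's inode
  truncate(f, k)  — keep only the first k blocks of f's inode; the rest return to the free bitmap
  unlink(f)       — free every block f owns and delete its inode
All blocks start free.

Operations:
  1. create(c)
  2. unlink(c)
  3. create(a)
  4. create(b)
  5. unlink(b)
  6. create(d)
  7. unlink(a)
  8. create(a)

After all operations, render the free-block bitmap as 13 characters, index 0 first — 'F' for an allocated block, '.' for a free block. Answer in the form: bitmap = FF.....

after create(c) → c:[0]  free=[F............]
after unlink(c) →   free=[.............]
after create(a) → a:[0]  free=[F............]
after create(b) → a:[0], b:[1]  free=[FF...........]
after unlink(b) → a:[0]  free=[F............]
after create(d) → a:[0], d:[1]  free=[FF...........]
after unlink(a) → d:[1]  free=[.F...........]
after create(a) → a:[0], d:[1]  free=[FF...........]

bitmap = FF...........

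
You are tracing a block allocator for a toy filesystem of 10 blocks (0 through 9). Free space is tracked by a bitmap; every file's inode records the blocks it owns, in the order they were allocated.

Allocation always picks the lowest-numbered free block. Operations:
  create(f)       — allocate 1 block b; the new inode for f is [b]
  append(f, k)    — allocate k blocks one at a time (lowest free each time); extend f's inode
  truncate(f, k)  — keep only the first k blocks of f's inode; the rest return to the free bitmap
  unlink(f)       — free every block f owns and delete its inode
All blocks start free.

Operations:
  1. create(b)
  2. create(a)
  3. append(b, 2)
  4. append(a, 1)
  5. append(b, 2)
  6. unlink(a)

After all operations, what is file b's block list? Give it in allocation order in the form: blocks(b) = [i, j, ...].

after create(b) → b:[0]  free=[F.........]
after create(a) → a:[1], b:[0]  free=[FF........]
after append(b, 2) → a:[1], b:[0, 2, 3]  free=[FFFF......]
after append(a, 1) → a:[1, 4], b:[0, 2, 3]  free=[FFFFF.....]
after append(b, 2) → a:[1, 4], b:[0, 2, 3, 5, 6]  free=[FFFFFFF...]
after unlink(a) → b:[0, 2, 3, 5, 6]  free=[F.FF.FF...]

blocks(b) = [0, 2, 3, 5, 6]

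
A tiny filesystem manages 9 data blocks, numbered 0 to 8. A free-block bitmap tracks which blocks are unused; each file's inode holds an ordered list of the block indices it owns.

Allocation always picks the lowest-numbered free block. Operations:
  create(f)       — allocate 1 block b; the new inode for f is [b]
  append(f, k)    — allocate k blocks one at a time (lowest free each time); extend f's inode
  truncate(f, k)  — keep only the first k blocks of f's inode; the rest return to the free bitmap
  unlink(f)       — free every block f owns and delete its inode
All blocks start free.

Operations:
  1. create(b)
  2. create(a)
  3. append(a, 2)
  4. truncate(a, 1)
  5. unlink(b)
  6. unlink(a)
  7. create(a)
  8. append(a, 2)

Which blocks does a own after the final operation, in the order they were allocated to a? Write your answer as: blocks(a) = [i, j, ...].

blocks(a) = [0, 1, 2]

create(b): bitmap=F........ | b=[0]
create(a): bitmap=FF....... | a=[1] b=[0]
append(a, 2): bitmap=FFFF..... | a=[1, 2, 3] b=[0]
truncate(a, 1): bitmap=FF....... | a=[1] b=[0]
unlink(b): bitmap=.F....... | a=[1]
unlink(a): bitmap=......... | 
create(a): bitmap=F........ | a=[0]
append(a, 2): bitmap=FFF...... | a=[0, 1, 2]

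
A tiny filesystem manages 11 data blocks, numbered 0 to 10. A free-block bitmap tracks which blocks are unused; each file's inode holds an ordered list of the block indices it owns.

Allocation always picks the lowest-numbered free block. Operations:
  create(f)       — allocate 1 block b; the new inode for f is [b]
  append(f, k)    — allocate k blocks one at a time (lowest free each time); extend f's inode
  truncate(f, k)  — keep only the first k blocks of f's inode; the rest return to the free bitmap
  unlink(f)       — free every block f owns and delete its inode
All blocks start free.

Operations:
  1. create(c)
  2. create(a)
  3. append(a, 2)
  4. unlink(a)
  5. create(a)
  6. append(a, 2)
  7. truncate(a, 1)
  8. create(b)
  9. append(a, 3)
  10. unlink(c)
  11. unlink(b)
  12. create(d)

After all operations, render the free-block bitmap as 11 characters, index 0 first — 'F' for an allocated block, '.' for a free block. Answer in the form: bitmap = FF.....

  1. create(c)  ⇒  F..........  {c→[0]}
  2. create(a)  ⇒  FF.........  {a→[1]; c→[0]}
  3. append(a, 2)  ⇒  FFFF.......  {a→[1, 2, 3]; c→[0]}
  4. unlink(a)  ⇒  F..........  {c→[0]}
  5. create(a)  ⇒  FF.........  {a→[1]; c→[0]}
  6. append(a, 2)  ⇒  FFFF.......  {a→[1, 2, 3]; c→[0]}
  7. truncate(a, 1)  ⇒  FF.........  {a→[1]; c→[0]}
  8. create(b)  ⇒  FFF........  {a→[1]; b→[2]; c→[0]}
  9. append(a, 3)  ⇒  FFFFFF.....  {a→[1, 3, 4, 5]; b→[2]; c→[0]}
  10. unlink(c)  ⇒  .FFFFF.....  {a→[1, 3, 4, 5]; b→[2]}
  11. unlink(b)  ⇒  .F.FFF.....  {a→[1, 3, 4, 5]}
  12. create(d)  ⇒  FF.FFF.....  {a→[1, 3, 4, 5]; d→[0]}

bitmap = FF.FFF.....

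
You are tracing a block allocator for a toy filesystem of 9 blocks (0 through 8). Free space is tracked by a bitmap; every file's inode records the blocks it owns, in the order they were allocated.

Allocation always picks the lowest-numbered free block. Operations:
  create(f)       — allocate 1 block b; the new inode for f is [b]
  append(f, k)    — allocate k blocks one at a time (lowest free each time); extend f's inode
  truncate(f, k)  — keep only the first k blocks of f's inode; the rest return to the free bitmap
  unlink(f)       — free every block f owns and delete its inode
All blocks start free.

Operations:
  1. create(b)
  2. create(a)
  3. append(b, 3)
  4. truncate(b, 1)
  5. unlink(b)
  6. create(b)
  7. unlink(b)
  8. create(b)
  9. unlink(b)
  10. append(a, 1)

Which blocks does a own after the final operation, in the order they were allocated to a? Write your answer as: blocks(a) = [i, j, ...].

  1. create(b)  ⇒  F........  {b→[0]}
  2. create(a)  ⇒  FF.......  {a→[1]; b→[0]}
  3. append(b, 3)  ⇒  FFFFF....  {a→[1]; b→[0, 2, 3, 4]}
  4. truncate(b, 1)  ⇒  FF.......  {a→[1]; b→[0]}
  5. unlink(b)  ⇒  .F.......  {a→[1]}
  6. create(b)  ⇒  FF.......  {a→[1]; b→[0]}
  7. unlink(b)  ⇒  .F.......  {a→[1]}
  8. create(b)  ⇒  FF.......  {a→[1]; b→[0]}
  9. unlink(b)  ⇒  .F.......  {a→[1]}
  10. append(a, 1)  ⇒  FF.......  {a→[1, 0]}

blocks(a) = [1, 0]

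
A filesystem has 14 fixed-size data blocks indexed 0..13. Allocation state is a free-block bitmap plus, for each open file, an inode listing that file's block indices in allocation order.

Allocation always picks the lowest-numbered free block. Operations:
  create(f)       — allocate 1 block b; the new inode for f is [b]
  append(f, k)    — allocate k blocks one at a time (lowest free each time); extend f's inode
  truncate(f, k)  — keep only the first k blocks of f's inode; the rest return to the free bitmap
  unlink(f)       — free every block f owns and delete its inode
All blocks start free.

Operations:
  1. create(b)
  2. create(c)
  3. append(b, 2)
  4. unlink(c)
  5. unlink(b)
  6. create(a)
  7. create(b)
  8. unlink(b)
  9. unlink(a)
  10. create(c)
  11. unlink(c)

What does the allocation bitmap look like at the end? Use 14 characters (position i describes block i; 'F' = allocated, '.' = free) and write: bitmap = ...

after create(b) → b:[0]  free=[F.............]
after create(c) → b:[0], c:[1]  free=[FF............]
after append(b, 2) → b:[0, 2, 3], c:[1]  free=[FFFF..........]
after unlink(c) → b:[0, 2, 3]  free=[F.FF..........]
after unlink(b) →   free=[..............]
after create(a) → a:[0]  free=[F.............]
after create(b) → a:[0], b:[1]  free=[FF............]
after unlink(b) → a:[0]  free=[F.............]
after unlink(a) →   free=[..............]
after create(c) → c:[0]  free=[F.............]
after unlink(c) →   free=[..............]

bitmap = ..............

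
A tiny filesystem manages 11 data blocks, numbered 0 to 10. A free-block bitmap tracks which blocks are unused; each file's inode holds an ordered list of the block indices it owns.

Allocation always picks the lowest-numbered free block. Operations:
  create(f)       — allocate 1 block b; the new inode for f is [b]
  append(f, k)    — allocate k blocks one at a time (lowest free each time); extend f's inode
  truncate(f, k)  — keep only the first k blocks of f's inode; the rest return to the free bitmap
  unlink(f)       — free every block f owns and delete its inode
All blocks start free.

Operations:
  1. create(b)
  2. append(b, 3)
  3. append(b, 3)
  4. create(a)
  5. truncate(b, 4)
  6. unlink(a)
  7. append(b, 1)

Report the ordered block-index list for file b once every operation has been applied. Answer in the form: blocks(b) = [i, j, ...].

blocks(b) = [0, 1, 2, 3, 4]

after create(b) → b:[0]  free=[F..........]
after append(b, 3) → b:[0, 1, 2, 3]  free=[FFFF.......]
after append(b, 3) → b:[0, 1, 2, 3, 4, 5, 6]  free=[FFFFFFF....]
after create(a) → a:[7], b:[0, 1, 2, 3, 4, 5, 6]  free=[FFFFFFFF...]
after truncate(b, 4) → a:[7], b:[0, 1, 2, 3]  free=[FFFF...F...]
after unlink(a) → b:[0, 1, 2, 3]  free=[FFFF.......]
after append(b, 1) → b:[0, 1, 2, 3, 4]  free=[FFFFF......]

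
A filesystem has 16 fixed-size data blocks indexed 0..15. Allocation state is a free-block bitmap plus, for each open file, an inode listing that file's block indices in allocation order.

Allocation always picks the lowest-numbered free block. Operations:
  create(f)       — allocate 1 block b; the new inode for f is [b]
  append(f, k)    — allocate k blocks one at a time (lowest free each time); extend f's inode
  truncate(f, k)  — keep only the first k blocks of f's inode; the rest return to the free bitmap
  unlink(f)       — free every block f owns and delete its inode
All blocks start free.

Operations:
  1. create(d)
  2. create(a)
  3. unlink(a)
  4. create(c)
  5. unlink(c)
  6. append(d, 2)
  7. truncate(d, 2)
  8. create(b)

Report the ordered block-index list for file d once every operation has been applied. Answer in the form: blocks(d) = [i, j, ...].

after create(d) → d:[0]  free=[F...............]
after create(a) → a:[1], d:[0]  free=[FF..............]
after unlink(a) → d:[0]  free=[F...............]
after create(c) → c:[1], d:[0]  free=[FF..............]
after unlink(c) → d:[0]  free=[F...............]
after append(d, 2) → d:[0, 1, 2]  free=[FFF.............]
after truncate(d, 2) → d:[0, 1]  free=[FF..............]
after create(b) → b:[2], d:[0, 1]  free=[FFF.............]

blocks(d) = [0, 1]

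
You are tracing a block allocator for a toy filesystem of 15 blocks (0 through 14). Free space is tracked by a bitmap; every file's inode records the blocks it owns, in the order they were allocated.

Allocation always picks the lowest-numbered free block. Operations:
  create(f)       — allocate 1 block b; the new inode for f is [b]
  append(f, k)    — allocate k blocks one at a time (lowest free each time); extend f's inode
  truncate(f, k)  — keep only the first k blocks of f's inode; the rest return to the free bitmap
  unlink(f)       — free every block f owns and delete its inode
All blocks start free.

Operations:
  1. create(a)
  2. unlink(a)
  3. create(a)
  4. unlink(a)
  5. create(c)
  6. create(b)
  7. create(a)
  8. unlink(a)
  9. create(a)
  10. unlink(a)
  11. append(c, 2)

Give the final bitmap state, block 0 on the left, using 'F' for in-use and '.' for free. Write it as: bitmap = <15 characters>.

bitmap = FFFF...........

create(a): bitmap=F.............. | a=[0]
unlink(a): bitmap=............... | 
create(a): bitmap=F.............. | a=[0]
unlink(a): bitmap=............... | 
create(c): bitmap=F.............. | c=[0]
create(b): bitmap=FF............. | b=[1] c=[0]
create(a): bitmap=FFF............ | a=[2] b=[1] c=[0]
unlink(a): bitmap=FF............. | b=[1] c=[0]
create(a): bitmap=FFF............ | a=[2] b=[1] c=[0]
unlink(a): bitmap=FF............. | b=[1] c=[0]
append(c, 2): bitmap=FFFF........... | b=[1] c=[0, 2, 3]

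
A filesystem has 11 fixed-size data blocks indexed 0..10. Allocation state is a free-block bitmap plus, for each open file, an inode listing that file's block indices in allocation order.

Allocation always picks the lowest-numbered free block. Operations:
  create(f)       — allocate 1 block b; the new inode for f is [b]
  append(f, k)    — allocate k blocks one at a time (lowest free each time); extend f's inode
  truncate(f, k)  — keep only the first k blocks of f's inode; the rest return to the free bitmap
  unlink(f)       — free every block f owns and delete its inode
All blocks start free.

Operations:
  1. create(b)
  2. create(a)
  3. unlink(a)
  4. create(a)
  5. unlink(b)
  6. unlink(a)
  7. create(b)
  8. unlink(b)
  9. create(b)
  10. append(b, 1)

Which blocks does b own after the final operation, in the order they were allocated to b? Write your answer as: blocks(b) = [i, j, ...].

blocks(b) = [0, 1]

after create(b) → b:[0]  free=[F..........]
after create(a) → a:[1], b:[0]  free=[FF.........]
after unlink(a) → b:[0]  free=[F..........]
after create(a) → a:[1], b:[0]  free=[FF.........]
after unlink(b) → a:[1]  free=[.F.........]
after unlink(a) →   free=[...........]
after create(b) → b:[0]  free=[F..........]
after unlink(b) →   free=[...........]
after create(b) → b:[0]  free=[F..........]
after append(b, 1) → b:[0, 1]  free=[FF.........]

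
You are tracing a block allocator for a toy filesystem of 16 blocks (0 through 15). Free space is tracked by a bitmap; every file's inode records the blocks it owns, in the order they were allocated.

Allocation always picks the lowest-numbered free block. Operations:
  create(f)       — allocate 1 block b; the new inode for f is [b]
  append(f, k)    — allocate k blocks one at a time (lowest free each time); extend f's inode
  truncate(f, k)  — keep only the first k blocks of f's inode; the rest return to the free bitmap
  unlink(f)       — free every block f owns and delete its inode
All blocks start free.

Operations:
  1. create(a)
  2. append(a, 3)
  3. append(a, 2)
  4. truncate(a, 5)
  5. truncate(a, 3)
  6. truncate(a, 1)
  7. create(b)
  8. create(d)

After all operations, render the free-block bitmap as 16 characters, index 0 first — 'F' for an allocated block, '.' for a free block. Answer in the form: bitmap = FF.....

bitmap = FFF.............

  1. create(a)  ⇒  F...............  {a→[0]}
  2. append(a, 3)  ⇒  FFFF............  {a→[0, 1, 2, 3]}
  3. append(a, 2)  ⇒  FFFFFF..........  {a→[0, 1, 2, 3, 4, 5]}
  4. truncate(a, 5)  ⇒  FFFFF...........  {a→[0, 1, 2, 3, 4]}
  5. truncate(a, 3)  ⇒  FFF.............  {a→[0, 1, 2]}
  6. truncate(a, 1)  ⇒  F...............  {a→[0]}
  7. create(b)  ⇒  FF..............  {a→[0]; b→[1]}
  8. create(d)  ⇒  FFF.............  {a→[0]; b→[1]; d→[2]}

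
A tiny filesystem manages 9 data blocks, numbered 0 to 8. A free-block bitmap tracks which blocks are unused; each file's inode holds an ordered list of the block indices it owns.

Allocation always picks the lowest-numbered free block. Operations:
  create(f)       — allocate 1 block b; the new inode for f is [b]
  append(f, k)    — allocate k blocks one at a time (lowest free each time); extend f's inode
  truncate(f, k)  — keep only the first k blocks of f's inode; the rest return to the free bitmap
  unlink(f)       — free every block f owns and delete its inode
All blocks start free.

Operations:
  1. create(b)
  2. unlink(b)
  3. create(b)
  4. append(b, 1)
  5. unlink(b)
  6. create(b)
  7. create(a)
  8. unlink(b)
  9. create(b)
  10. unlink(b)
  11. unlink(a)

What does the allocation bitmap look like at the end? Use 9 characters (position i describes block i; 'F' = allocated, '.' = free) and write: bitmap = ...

bitmap = .........

  1. create(b)  ⇒  F........  {b→[0]}
  2. unlink(b)  ⇒  .........  {}
  3. create(b)  ⇒  F........  {b→[0]}
  4. append(b, 1)  ⇒  FF.......  {b→[0, 1]}
  5. unlink(b)  ⇒  .........  {}
  6. create(b)  ⇒  F........  {b→[0]}
  7. create(a)  ⇒  FF.......  {a→[1]; b→[0]}
  8. unlink(b)  ⇒  .F.......  {a→[1]}
  9. create(b)  ⇒  FF.......  {a→[1]; b→[0]}
  10. unlink(b)  ⇒  .F.......  {a→[1]}
  11. unlink(a)  ⇒  .........  {}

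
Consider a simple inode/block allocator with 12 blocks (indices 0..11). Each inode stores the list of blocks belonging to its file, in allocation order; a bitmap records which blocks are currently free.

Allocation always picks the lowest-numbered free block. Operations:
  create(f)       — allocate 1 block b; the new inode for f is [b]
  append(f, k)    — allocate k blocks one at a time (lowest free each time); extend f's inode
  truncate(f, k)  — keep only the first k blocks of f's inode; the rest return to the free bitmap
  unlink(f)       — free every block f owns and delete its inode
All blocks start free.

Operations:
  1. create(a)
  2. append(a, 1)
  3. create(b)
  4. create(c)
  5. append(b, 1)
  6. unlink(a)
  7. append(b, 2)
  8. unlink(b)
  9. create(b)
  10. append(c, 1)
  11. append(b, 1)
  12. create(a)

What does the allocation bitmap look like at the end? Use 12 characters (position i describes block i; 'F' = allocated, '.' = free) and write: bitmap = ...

after create(a) → a:[0]  free=[F...........]
after append(a, 1) → a:[0, 1]  free=[FF..........]
after create(b) → a:[0, 1], b:[2]  free=[FFF.........]
after create(c) → a:[0, 1], b:[2], c:[3]  free=[FFFF........]
after append(b, 1) → a:[0, 1], b:[2, 4], c:[3]  free=[FFFFF.......]
after unlink(a) → b:[2, 4], c:[3]  free=[..FFF.......]
after append(b, 2) → b:[2, 4, 0, 1], c:[3]  free=[FFFFF.......]
after unlink(b) → c:[3]  free=[...F........]
after create(b) → b:[0], c:[3]  free=[F..F........]
after append(c, 1) → b:[0], c:[3, 1]  free=[FF.F........]
after append(b, 1) → b:[0, 2], c:[3, 1]  free=[FFFF........]
after create(a) → a:[4], b:[0, 2], c:[3, 1]  free=[FFFFF.......]

bitmap = FFFFF.......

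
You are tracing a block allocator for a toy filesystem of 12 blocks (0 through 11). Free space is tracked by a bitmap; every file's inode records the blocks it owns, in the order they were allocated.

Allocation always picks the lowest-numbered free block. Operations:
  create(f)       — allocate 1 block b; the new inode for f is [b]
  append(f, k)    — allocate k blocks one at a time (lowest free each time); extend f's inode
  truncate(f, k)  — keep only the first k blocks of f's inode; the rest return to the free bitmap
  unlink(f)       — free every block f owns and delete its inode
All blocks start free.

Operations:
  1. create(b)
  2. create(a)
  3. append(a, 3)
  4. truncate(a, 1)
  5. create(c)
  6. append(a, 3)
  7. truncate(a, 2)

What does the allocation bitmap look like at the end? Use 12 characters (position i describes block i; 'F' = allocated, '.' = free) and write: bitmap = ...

bitmap = FFFF........

after create(b) → b:[0]  free=[F...........]
after create(a) → a:[1], b:[0]  free=[FF..........]
after append(a, 3) → a:[1, 2, 3, 4], b:[0]  free=[FFFFF.......]
after truncate(a, 1) → a:[1], b:[0]  free=[FF..........]
after create(c) → a:[1], b:[0], c:[2]  free=[FFF.........]
after append(a, 3) → a:[1, 3, 4, 5], b:[0], c:[2]  free=[FFFFFF......]
after truncate(a, 2) → a:[1, 3], b:[0], c:[2]  free=[FFFF........]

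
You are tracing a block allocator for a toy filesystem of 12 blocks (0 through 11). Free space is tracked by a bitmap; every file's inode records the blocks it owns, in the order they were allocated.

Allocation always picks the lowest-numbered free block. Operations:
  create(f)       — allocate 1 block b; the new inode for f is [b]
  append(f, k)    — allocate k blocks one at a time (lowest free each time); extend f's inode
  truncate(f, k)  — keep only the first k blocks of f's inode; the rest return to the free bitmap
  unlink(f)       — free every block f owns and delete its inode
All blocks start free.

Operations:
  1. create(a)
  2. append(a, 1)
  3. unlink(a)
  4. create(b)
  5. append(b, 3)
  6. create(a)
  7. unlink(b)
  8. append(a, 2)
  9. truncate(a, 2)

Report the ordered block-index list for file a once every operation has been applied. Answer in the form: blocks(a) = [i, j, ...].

  1. create(a)  ⇒  F...........  {a→[0]}
  2. append(a, 1)  ⇒  FF..........  {a→[0, 1]}
  3. unlink(a)  ⇒  ............  {}
  4. create(b)  ⇒  F...........  {b→[0]}
  5. append(b, 3)  ⇒  FFFF........  {b→[0, 1, 2, 3]}
  6. create(a)  ⇒  FFFFF.......  {a→[4]; b→[0, 1, 2, 3]}
  7. unlink(b)  ⇒  ....F.......  {a→[4]}
  8. append(a, 2)  ⇒  FF..F.......  {a→[4, 0, 1]}
  9. truncate(a, 2)  ⇒  F...F.......  {a→[4, 0]}

blocks(a) = [4, 0]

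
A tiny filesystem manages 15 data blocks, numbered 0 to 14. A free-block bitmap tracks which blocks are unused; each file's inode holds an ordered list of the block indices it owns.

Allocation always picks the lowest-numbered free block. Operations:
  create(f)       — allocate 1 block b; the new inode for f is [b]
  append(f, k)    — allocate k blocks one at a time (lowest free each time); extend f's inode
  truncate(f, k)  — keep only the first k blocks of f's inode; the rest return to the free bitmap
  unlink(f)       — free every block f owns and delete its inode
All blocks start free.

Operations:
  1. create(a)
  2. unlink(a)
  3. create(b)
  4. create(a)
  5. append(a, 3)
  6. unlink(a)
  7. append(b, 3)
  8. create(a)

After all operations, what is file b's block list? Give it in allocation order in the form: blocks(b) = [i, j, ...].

create(a): bitmap=F.............. | a=[0]
unlink(a): bitmap=............... | 
create(b): bitmap=F.............. | b=[0]
create(a): bitmap=FF............. | a=[1] b=[0]
append(a, 3): bitmap=FFFFF.......... | a=[1, 2, 3, 4] b=[0]
unlink(a): bitmap=F.............. | b=[0]
append(b, 3): bitmap=FFFF........... | b=[0, 1, 2, 3]
create(a): bitmap=FFFFF.......... | a=[4] b=[0, 1, 2, 3]

blocks(b) = [0, 1, 2, 3]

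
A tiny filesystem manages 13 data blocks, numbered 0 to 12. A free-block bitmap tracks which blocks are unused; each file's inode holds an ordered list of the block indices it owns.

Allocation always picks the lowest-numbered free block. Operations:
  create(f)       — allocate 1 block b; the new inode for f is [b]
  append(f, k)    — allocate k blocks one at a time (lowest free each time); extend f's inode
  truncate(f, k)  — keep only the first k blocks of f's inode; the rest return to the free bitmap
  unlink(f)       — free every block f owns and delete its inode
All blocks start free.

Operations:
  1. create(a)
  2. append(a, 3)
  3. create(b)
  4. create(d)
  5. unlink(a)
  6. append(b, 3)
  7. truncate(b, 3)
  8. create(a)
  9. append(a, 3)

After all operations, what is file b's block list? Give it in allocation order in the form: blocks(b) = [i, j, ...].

  1. create(a)  ⇒  F............  {a→[0]}
  2. append(a, 3)  ⇒  FFFF.........  {a→[0, 1, 2, 3]}
  3. create(b)  ⇒  FFFFF........  {a→[0, 1, 2, 3]; b→[4]}
  4. create(d)  ⇒  FFFFFF.......  {a→[0, 1, 2, 3]; b→[4]; d→[5]}
  5. unlink(a)  ⇒  ....FF.......  {b→[4]; d→[5]}
  6. append(b, 3)  ⇒  FFF.FF.......  {b→[4, 0, 1, 2]; d→[5]}
  7. truncate(b, 3)  ⇒  FF..FF.......  {b→[4, 0, 1]; d→[5]}
  8. create(a)  ⇒  FFF.FF.......  {a→[2]; b→[4, 0, 1]; d→[5]}
  9. append(a, 3)  ⇒  FFFFFFFF.....  {a→[2, 3, 6, 7]; b→[4, 0, 1]; d→[5]}

blocks(b) = [4, 0, 1]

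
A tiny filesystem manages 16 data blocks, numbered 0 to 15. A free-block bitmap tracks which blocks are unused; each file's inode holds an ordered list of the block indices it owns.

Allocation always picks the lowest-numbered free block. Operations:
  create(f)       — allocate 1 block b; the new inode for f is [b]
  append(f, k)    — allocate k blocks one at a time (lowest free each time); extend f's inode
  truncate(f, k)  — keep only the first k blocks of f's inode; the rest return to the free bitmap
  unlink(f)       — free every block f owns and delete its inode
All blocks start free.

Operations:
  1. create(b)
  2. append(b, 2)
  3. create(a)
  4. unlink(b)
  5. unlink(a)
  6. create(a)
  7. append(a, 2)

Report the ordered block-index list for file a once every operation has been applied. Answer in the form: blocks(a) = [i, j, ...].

create(b): bitmap=F............... | b=[0]
append(b, 2): bitmap=FFF............. | b=[0, 1, 2]
create(a): bitmap=FFFF............ | a=[3] b=[0, 1, 2]
unlink(b): bitmap=...F............ | a=[3]
unlink(a): bitmap=................ | 
create(a): bitmap=F............... | a=[0]
append(a, 2): bitmap=FFF............. | a=[0, 1, 2]

blocks(a) = [0, 1, 2]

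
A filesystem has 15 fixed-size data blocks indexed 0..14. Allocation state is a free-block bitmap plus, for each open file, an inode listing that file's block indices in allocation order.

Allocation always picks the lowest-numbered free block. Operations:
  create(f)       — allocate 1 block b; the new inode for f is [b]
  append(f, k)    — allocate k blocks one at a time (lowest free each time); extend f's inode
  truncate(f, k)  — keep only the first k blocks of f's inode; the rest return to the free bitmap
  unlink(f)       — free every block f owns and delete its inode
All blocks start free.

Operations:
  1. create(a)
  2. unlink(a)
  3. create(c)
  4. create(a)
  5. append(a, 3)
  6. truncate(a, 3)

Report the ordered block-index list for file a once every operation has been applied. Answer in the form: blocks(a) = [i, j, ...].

  1. create(a)  ⇒  F..............  {a→[0]}
  2. unlink(a)  ⇒  ...............  {}
  3. create(c)  ⇒  F..............  {c→[0]}
  4. create(a)  ⇒  FF.............  {a→[1]; c→[0]}
  5. append(a, 3)  ⇒  FFFFF..........  {a→[1, 2, 3, 4]; c→[0]}
  6. truncate(a, 3)  ⇒  FFFF...........  {a→[1, 2, 3]; c→[0]}

blocks(a) = [1, 2, 3]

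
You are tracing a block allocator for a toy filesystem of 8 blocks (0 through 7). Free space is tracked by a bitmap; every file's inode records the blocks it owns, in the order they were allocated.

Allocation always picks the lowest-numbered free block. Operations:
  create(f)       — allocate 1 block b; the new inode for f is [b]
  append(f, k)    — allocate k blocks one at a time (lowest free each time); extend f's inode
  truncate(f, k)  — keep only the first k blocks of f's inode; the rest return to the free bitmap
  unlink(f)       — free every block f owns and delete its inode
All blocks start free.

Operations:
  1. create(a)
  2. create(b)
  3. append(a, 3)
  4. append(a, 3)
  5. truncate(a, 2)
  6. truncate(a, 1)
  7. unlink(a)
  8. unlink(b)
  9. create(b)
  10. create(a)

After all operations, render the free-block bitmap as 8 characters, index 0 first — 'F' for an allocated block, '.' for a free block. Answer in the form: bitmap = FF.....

bitmap = FF......

after create(a) → a:[0]  free=[F.......]
after create(b) → a:[0], b:[1]  free=[FF......]
after append(a, 3) → a:[0, 2, 3, 4], b:[1]  free=[FFFFF...]
after append(a, 3) → a:[0, 2, 3, 4, 5, 6, 7], b:[1]  free=[FFFFFFFF]
after truncate(a, 2) → a:[0, 2], b:[1]  free=[FFF.....]
after truncate(a, 1) → a:[0], b:[1]  free=[FF......]
after unlink(a) → b:[1]  free=[.F......]
after unlink(b) →   free=[........]
after create(b) → b:[0]  free=[F.......]
after create(a) → a:[1], b:[0]  free=[FF......]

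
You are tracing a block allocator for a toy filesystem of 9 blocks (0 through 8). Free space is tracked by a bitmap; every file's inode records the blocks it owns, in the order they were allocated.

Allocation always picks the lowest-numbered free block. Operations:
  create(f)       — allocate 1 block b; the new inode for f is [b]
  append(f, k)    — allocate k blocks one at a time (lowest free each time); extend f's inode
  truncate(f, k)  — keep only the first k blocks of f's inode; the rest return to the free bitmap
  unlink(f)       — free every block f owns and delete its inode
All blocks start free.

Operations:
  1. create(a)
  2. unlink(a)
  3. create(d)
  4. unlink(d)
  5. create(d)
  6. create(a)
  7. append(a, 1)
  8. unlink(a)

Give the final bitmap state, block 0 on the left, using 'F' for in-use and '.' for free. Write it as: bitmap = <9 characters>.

  1. create(a)  ⇒  F........  {a→[0]}
  2. unlink(a)  ⇒  .........  {}
  3. create(d)  ⇒  F........  {d→[0]}
  4. unlink(d)  ⇒  .........  {}
  5. create(d)  ⇒  F........  {d→[0]}
  6. create(a)  ⇒  FF.......  {a→[1]; d→[0]}
  7. append(a, 1)  ⇒  FFF......  {a→[1, 2]; d→[0]}
  8. unlink(a)  ⇒  F........  {d→[0]}

bitmap = F........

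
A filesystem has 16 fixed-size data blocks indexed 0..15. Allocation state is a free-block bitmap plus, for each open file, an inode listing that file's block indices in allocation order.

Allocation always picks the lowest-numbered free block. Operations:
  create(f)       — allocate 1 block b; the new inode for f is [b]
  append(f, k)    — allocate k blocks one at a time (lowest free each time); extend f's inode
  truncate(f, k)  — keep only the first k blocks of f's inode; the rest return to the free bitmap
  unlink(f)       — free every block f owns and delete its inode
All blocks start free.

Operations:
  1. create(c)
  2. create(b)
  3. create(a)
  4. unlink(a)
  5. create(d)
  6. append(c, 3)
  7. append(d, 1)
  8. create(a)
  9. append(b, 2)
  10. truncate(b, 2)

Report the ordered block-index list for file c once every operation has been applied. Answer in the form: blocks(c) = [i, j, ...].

create(c): bitmap=F............... | c=[0]
create(b): bitmap=FF.............. | b=[1] c=[0]
create(a): bitmap=FFF............. | a=[2] b=[1] c=[0]
unlink(a): bitmap=FF.............. | b=[1] c=[0]
create(d): bitmap=FFF............. | b=[1] c=[0] d=[2]
append(c, 3): bitmap=FFFFFF.......... | b=[1] c=[0, 3, 4, 5] d=[2]
append(d, 1): bitmap=FFFFFFF......... | b=[1] c=[0, 3, 4, 5] d=[2, 6]
create(a): bitmap=FFFFFFFF........ | a=[7] b=[1] c=[0, 3, 4, 5] d=[2, 6]
append(b, 2): bitmap=FFFFFFFFFF...... | a=[7] b=[1, 8, 9] c=[0, 3, 4, 5] d=[2, 6]
truncate(b, 2): bitmap=FFFFFFFFF....... | a=[7] b=[1, 8] c=[0, 3, 4, 5] d=[2, 6]

blocks(c) = [0, 3, 4, 5]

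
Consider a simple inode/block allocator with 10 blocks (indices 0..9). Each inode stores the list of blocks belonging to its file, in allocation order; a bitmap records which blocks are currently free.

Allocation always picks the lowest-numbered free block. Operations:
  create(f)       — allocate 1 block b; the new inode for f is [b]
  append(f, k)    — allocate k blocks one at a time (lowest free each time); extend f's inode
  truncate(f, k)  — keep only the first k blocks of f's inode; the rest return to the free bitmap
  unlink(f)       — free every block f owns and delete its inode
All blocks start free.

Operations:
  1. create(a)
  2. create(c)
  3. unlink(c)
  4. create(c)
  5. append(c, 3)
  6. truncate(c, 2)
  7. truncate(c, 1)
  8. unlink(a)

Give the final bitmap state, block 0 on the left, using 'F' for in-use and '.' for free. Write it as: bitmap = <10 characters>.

create(a): bitmap=F......... | a=[0]
create(c): bitmap=FF........ | a=[0] c=[1]
unlink(c): bitmap=F......... | a=[0]
create(c): bitmap=FF........ | a=[0] c=[1]
append(c, 3): bitmap=FFFFF..... | a=[0] c=[1, 2, 3, 4]
truncate(c, 2): bitmap=FFF....... | a=[0] c=[1, 2]
truncate(c, 1): bitmap=FF........ | a=[0] c=[1]
unlink(a): bitmap=.F........ | c=[1]

bitmap = .F........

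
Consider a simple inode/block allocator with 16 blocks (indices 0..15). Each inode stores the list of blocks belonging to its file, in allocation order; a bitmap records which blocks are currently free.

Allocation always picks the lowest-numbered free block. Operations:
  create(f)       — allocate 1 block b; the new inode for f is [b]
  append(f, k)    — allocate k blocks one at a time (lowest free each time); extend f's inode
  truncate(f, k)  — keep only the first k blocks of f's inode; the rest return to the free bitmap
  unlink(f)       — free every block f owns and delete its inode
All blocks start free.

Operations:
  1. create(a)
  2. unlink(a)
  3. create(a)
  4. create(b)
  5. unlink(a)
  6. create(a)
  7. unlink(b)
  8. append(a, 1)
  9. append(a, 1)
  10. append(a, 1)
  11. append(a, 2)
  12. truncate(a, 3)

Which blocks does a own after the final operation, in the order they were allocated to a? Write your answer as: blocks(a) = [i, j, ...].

blocks(a) = [0, 1, 2]

after create(a) → a:[0]  free=[F...............]
after unlink(a) →   free=[................]
after create(a) → a:[0]  free=[F...............]
after create(b) → a:[0], b:[1]  free=[FF..............]
after unlink(a) → b:[1]  free=[.F..............]
after create(a) → a:[0], b:[1]  free=[FF..............]
after unlink(b) → a:[0]  free=[F...............]
after append(a, 1) → a:[0, 1]  free=[FF..............]
after append(a, 1) → a:[0, 1, 2]  free=[FFF.............]
after append(a, 1) → a:[0, 1, 2, 3]  free=[FFFF............]
after append(a, 2) → a:[0, 1, 2, 3, 4, 5]  free=[FFFFFF..........]
after truncate(a, 3) → a:[0, 1, 2]  free=[FFF.............]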